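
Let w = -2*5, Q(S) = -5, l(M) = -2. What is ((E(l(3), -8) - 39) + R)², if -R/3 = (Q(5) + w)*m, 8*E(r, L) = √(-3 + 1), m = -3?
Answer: (1392 - I*√2)²/64 ≈ 30276.0 - 61.518*I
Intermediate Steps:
E(r, L) = I*√2/8 (E(r, L) = √(-3 + 1)/8 = √(-2)/8 = (I*√2)/8 = I*√2/8)
w = -10
R = -135 (R = -3*(-5 - 10)*(-3) = -(-45)*(-3) = -3*45 = -135)
((E(l(3), -8) - 39) + R)² = ((I*√2/8 - 39) - 135)² = ((-39 + I*√2/8) - 135)² = (-174 + I*√2/8)²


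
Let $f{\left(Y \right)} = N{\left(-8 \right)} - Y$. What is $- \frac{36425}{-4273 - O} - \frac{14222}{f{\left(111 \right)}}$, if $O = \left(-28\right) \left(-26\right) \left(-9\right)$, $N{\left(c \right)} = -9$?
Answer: $\frac{14020469}{136740} \approx 102.53$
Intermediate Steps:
$O = -6552$ ($O = 728 \left(-9\right) = -6552$)
$f{\left(Y \right)} = -9 - Y$
$- \frac{36425}{-4273 - O} - \frac{14222}{f{\left(111 \right)}} = - \frac{36425}{-4273 - -6552} - \frac{14222}{-9 - 111} = - \frac{36425}{-4273 + 6552} - \frac{14222}{-9 - 111} = - \frac{36425}{2279} - \frac{14222}{-120} = \left(-36425\right) \frac{1}{2279} - - \frac{7111}{60} = - \frac{36425}{2279} + \frac{7111}{60} = \frac{14020469}{136740}$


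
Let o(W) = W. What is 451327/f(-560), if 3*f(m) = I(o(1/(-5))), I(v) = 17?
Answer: 1353981/17 ≈ 79646.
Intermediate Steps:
f(m) = 17/3 (f(m) = (⅓)*17 = 17/3)
451327/f(-560) = 451327/(17/3) = 451327*(3/17) = 1353981/17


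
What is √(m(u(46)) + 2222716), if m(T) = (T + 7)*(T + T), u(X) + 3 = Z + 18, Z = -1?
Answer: 2*√555826 ≈ 1491.1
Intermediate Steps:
u(X) = 14 (u(X) = -3 + (-1 + 18) = -3 + 17 = 14)
m(T) = 2*T*(7 + T) (m(T) = (7 + T)*(2*T) = 2*T*(7 + T))
√(m(u(46)) + 2222716) = √(2*14*(7 + 14) + 2222716) = √(2*14*21 + 2222716) = √(588 + 2222716) = √2223304 = 2*√555826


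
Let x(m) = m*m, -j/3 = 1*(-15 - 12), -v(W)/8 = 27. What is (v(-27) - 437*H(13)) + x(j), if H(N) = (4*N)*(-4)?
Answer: 97241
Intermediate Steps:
v(W) = -216 (v(W) = -8*27 = -216)
j = 81 (j = -3*(-15 - 12) = -3*(-27) = 81)
H(N) = -16*N
x(m) = m²
(v(-27) - 437*H(13)) + x(j) = (-216 - (-6992)*13) + 81² = (-216 - 437*(-208)) + 6561 = (-216 + 90896) + 6561 = 90680 + 6561 = 97241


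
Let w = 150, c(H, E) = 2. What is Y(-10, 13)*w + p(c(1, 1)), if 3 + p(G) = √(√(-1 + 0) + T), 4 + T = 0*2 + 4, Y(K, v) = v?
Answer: 1947 + √I ≈ 1947.7 + 0.70711*I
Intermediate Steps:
T = 0 (T = -4 + (0*2 + 4) = -4 + (0 + 4) = -4 + 4 = 0)
p(G) = -3 + √I (p(G) = -3 + √(√(-1 + 0) + 0) = -3 + √(√(-1) + 0) = -3 + √(I + 0) = -3 + √I)
Y(-10, 13)*w + p(c(1, 1)) = 13*150 + (-3 + √I) = 1950 + (-3 + √I) = 1947 + √I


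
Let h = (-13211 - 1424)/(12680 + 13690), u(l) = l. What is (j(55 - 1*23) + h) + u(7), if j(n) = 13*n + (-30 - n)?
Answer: 1900987/5274 ≈ 360.44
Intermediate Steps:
j(n) = -30 + 12*n
h = -2927/5274 (h = -14635/26370 = -14635*1/26370 = -2927/5274 ≈ -0.55499)
(j(55 - 1*23) + h) + u(7) = ((-30 + 12*(55 - 1*23)) - 2927/5274) + 7 = ((-30 + 12*(55 - 23)) - 2927/5274) + 7 = ((-30 + 12*32) - 2927/5274) + 7 = ((-30 + 384) - 2927/5274) + 7 = (354 - 2927/5274) + 7 = 1864069/5274 + 7 = 1900987/5274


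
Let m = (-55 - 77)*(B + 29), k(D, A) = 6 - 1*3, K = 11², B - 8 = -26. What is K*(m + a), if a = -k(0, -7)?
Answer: -176055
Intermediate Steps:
B = -18 (B = 8 - 26 = -18)
K = 121
k(D, A) = 3 (k(D, A) = 6 - 3 = 3)
m = -1452 (m = (-55 - 77)*(-18 + 29) = -132*11 = -1452)
a = -3 (a = -1*3 = -3)
K*(m + a) = 121*(-1452 - 3) = 121*(-1455) = -176055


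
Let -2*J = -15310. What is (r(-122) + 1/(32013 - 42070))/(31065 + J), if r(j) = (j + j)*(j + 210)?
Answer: -43188781/77881408 ≈ -0.55455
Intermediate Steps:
J = 7655 (J = -½*(-15310) = 7655)
r(j) = 2*j*(210 + j) (r(j) = (2*j)*(210 + j) = 2*j*(210 + j))
(r(-122) + 1/(32013 - 42070))/(31065 + J) = (2*(-122)*(210 - 122) + 1/(32013 - 42070))/(31065 + 7655) = (2*(-122)*88 + 1/(-10057))/38720 = (-21472 - 1/10057)*(1/38720) = -215943905/10057*1/38720 = -43188781/77881408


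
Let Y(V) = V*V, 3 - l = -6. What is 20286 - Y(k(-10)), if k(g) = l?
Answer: 20205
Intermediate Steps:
l = 9 (l = 3 - 1*(-6) = 3 + 6 = 9)
k(g) = 9
Y(V) = V²
20286 - Y(k(-10)) = 20286 - 1*9² = 20286 - 1*81 = 20286 - 81 = 20205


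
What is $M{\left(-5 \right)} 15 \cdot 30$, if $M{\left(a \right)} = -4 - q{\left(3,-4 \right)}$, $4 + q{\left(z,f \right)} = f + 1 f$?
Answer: $3600$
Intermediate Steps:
$q{\left(z,f \right)} = -4 + 2 f$ ($q{\left(z,f \right)} = -4 + \left(f + 1 f\right) = -4 + \left(f + f\right) = -4 + 2 f$)
$M{\left(a \right)} = 8$ ($M{\left(a \right)} = -4 - \left(-4 + 2 \left(-4\right)\right) = -4 - \left(-4 - 8\right) = -4 - -12 = -4 + 12 = 8$)
$M{\left(-5 \right)} 15 \cdot 30 = 8 \cdot 15 \cdot 30 = 120 \cdot 30 = 3600$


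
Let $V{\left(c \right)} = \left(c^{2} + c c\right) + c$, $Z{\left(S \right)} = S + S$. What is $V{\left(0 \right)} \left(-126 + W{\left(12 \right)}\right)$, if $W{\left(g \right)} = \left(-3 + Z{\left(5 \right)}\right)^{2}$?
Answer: $0$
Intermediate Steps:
$Z{\left(S \right)} = 2 S$
$V{\left(c \right)} = c + 2 c^{2}$ ($V{\left(c \right)} = \left(c^{2} + c^{2}\right) + c = 2 c^{2} + c = c + 2 c^{2}$)
$W{\left(g \right)} = 49$ ($W{\left(g \right)} = \left(-3 + 2 \cdot 5\right)^{2} = \left(-3 + 10\right)^{2} = 7^{2} = 49$)
$V{\left(0 \right)} \left(-126 + W{\left(12 \right)}\right) = 0 \left(1 + 2 \cdot 0\right) \left(-126 + 49\right) = 0 \left(1 + 0\right) \left(-77\right) = 0 \cdot 1 \left(-77\right) = 0 \left(-77\right) = 0$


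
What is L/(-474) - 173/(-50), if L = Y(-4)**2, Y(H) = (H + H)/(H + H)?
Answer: 20488/5925 ≈ 3.4579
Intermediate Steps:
Y(H) = 1 (Y(H) = (2*H)/((2*H)) = (2*H)*(1/(2*H)) = 1)
L = 1 (L = 1**2 = 1)
L/(-474) - 173/(-50) = 1/(-474) - 173/(-50) = 1*(-1/474) - 173*(-1/50) = -1/474 + 173/50 = 20488/5925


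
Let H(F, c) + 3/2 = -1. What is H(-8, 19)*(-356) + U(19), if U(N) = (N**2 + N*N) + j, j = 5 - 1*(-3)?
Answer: 1620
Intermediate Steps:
H(F, c) = -5/2 (H(F, c) = -3/2 - 1 = -5/2)
j = 8 (j = 5 + 3 = 8)
U(N) = 8 + 2*N**2 (U(N) = (N**2 + N*N) + 8 = (N**2 + N**2) + 8 = 2*N**2 + 8 = 8 + 2*N**2)
H(-8, 19)*(-356) + U(19) = -5/2*(-356) + (8 + 2*19**2) = 890 + (8 + 2*361) = 890 + (8 + 722) = 890 + 730 = 1620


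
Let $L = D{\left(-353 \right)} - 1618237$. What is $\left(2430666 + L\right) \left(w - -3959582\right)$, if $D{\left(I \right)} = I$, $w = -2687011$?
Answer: $1033424367396$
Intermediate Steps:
$L = -1618590$ ($L = -353 - 1618237 = -1618590$)
$\left(2430666 + L\right) \left(w - -3959582\right) = \left(2430666 - 1618590\right) \left(-2687011 - -3959582\right) = 812076 \left(-2687011 + 3959582\right) = 812076 \cdot 1272571 = 1033424367396$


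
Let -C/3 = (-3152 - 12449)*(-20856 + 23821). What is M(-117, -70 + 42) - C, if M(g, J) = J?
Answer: -138770923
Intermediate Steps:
C = 138770895 (C = -3*(-3152 - 12449)*(-20856 + 23821) = -(-46803)*2965 = -3*(-46256965) = 138770895)
M(-117, -70 + 42) - C = (-70 + 42) - 1*138770895 = -28 - 138770895 = -138770923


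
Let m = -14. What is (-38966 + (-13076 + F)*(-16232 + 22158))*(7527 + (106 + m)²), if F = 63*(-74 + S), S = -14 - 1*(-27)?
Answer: -1603912651360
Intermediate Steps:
S = 13 (S = -14 + 27 = 13)
F = -3843 (F = 63*(-74 + 13) = 63*(-61) = -3843)
(-38966 + (-13076 + F)*(-16232 + 22158))*(7527 + (106 + m)²) = (-38966 + (-13076 - 3843)*(-16232 + 22158))*(7527 + (106 - 14)²) = (-38966 - 16919*5926)*(7527 + 92²) = (-38966 - 100261994)*(7527 + 8464) = -100300960*15991 = -1603912651360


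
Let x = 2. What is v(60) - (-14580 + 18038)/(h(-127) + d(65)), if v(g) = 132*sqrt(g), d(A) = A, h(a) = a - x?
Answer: 1729/32 + 264*sqrt(15) ≈ 1076.5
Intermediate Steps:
h(a) = -2 + a (h(a) = a - 1*2 = a - 2 = -2 + a)
v(60) - (-14580 + 18038)/(h(-127) + d(65)) = 132*sqrt(60) - (-14580 + 18038)/((-2 - 127) + 65) = 132*(2*sqrt(15)) - 3458/(-129 + 65) = 264*sqrt(15) - 3458/(-64) = 264*sqrt(15) - 3458*(-1)/64 = 264*sqrt(15) - 1*(-1729/32) = 264*sqrt(15) + 1729/32 = 1729/32 + 264*sqrt(15)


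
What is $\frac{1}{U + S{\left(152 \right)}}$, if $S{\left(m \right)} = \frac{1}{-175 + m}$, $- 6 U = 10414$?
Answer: $- \frac{69}{119764} \approx -0.00057613$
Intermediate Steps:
$U = - \frac{5207}{3}$ ($U = \left(- \frac{1}{6}\right) 10414 = - \frac{5207}{3} \approx -1735.7$)
$\frac{1}{U + S{\left(152 \right)}} = \frac{1}{- \frac{5207}{3} + \frac{1}{-175 + 152}} = \frac{1}{- \frac{5207}{3} + \frac{1}{-23}} = \frac{1}{- \frac{5207}{3} - \frac{1}{23}} = \frac{1}{- \frac{119764}{69}} = - \frac{69}{119764}$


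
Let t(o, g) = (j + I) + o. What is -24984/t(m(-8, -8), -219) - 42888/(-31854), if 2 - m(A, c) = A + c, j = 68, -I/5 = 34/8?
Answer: -528708892/1375031 ≈ -384.51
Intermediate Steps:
I = -85/4 (I = -170/8 = -5*17/4 = -85/4 ≈ -21.250)
m(A, c) = 2 - A - c (m(A, c) = 2 - (A + c) = 2 + (-A - c) = 2 - A - c)
t(o, g) = 187/4 + o (t(o, g) = (68 - 85/4) + o = 187/4 + o)
-24984/t(m(-8, -8), -219) - 42888/(-31854) = -24984/(187/4 + (2 - 1*(-8) - 1*(-8))) - 42888/(-31854) = -24984/(187/4 + (2 + 8 + 8)) - 42888*(-1/31854) = -24984/(187/4 + 18) + 7148/5309 = -24984/259/4 + 7148/5309 = -24984*4/259 + 7148/5309 = -99936/259 + 7148/5309 = -528708892/1375031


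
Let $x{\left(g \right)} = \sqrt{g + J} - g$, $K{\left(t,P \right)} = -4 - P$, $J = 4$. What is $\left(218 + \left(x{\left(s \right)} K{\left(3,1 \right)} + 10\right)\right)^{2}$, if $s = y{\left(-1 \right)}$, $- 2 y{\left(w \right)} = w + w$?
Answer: $54414 - 2330 \sqrt{5} \approx 49204.0$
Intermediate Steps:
$y{\left(w \right)} = - w$ ($y{\left(w \right)} = - \frac{w + w}{2} = - \frac{2 w}{2} = - w$)
$s = 1$ ($s = \left(-1\right) \left(-1\right) = 1$)
$x{\left(g \right)} = \sqrt{4 + g} - g$ ($x{\left(g \right)} = \sqrt{g + 4} - g = \sqrt{4 + g} - g$)
$\left(218 + \left(x{\left(s \right)} K{\left(3,1 \right)} + 10\right)\right)^{2} = \left(218 + \left(\left(\sqrt{4 + 1} - 1\right) \left(-4 - 1\right) + 10\right)\right)^{2} = \left(218 + \left(\left(\sqrt{5} - 1\right) \left(-4 - 1\right) + 10\right)\right)^{2} = \left(218 + \left(\left(-1 + \sqrt{5}\right) \left(-5\right) + 10\right)\right)^{2} = \left(218 + \left(\left(5 - 5 \sqrt{5}\right) + 10\right)\right)^{2} = \left(218 + \left(15 - 5 \sqrt{5}\right)\right)^{2} = \left(233 - 5 \sqrt{5}\right)^{2}$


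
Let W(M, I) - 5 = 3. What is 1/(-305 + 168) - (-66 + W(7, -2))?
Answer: 7945/137 ≈ 57.993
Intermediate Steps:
W(M, I) = 8 (W(M, I) = 5 + 3 = 8)
1/(-305 + 168) - (-66 + W(7, -2)) = 1/(-305 + 168) - (-66 + 8) = 1/(-137) - 1*(-58) = -1/137 + 58 = 7945/137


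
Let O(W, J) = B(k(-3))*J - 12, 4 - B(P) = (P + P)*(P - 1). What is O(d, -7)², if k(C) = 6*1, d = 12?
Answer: 144400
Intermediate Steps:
k(C) = 6
B(P) = 4 - 2*P*(-1 + P) (B(P) = 4 - (P + P)*(P - 1) = 4 - 2*P*(-1 + P))
O(W, J) = -12 - 56*J (O(W, J) = (4 - 2*6² + 2*6)*J - 12 = (4 - 2*36 + 12)*J - 12 = (4 - 72 + 12)*J - 12 = -56*J - 12 = -12 - 56*J)
O(d, -7)² = (-12 - 56*(-7))² = (-12 + 392)² = 380² = 144400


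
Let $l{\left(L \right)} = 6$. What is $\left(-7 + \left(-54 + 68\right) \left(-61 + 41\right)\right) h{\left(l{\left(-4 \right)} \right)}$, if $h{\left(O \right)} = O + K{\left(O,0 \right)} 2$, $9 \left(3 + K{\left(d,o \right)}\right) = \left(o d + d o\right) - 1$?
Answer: $\frac{574}{9} \approx 63.778$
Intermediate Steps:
$K{\left(d,o \right)} = - \frac{28}{9} + \frac{2 d o}{9}$ ($K{\left(d,o \right)} = -3 + \frac{\left(o d + d o\right) - 1}{9} = -3 + \frac{\left(d o + d o\right) - 1}{9} = -3 + \frac{2 d o - 1}{9} = -3 + \frac{-1 + 2 d o}{9} = -3 + \left(- \frac{1}{9} + \frac{2 d o}{9}\right) = - \frac{28}{9} + \frac{2 d o}{9}$)
$h{\left(O \right)} = - \frac{56}{9} + O$ ($h{\left(O \right)} = O + \left(- \frac{28}{9} + \frac{2}{9} O 0\right) 2 = O + \left(- \frac{28}{9} + 0\right) 2 = O - \frac{56}{9} = - \frac{56}{9} + O$)
$\left(-7 + \left(-54 + 68\right) \left(-61 + 41\right)\right) h{\left(l{\left(-4 \right)} \right)} = \left(-7 + \left(-54 + 68\right) \left(-61 + 41\right)\right) \left(- \frac{56}{9} + 6\right) = \left(-7 + 14 \left(-20\right)\right) \left(- \frac{2}{9}\right) = \left(-7 - 280\right) \left(- \frac{2}{9}\right) = \left(-287\right) \left(- \frac{2}{9}\right) = \frac{574}{9}$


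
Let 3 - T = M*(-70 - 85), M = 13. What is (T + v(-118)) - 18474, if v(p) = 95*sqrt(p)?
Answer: -16456 + 95*I*sqrt(118) ≈ -16456.0 + 1032.0*I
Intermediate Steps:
T = 2018 (T = 3 - 13*(-70 - 85) = 3 - 13*(-155) = 3 - 1*(-2015) = 3 + 2015 = 2018)
(T + v(-118)) - 18474 = (2018 + 95*sqrt(-118)) - 18474 = (2018 + 95*(I*sqrt(118))) - 18474 = (2018 + 95*I*sqrt(118)) - 18474 = -16456 + 95*I*sqrt(118)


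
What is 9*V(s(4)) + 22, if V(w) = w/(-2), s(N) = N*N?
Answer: -50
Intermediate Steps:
s(N) = N²
V(w) = -w/2 (V(w) = w*(-½) = -w/2)
9*V(s(4)) + 22 = 9*(-½*4²) + 22 = 9*(-½*16) + 22 = 9*(-8) + 22 = -72 + 22 = -50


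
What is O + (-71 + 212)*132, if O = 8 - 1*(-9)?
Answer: 18629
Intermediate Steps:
O = 17 (O = 8 + 9 = 17)
O + (-71 + 212)*132 = 17 + (-71 + 212)*132 = 17 + 141*132 = 17 + 18612 = 18629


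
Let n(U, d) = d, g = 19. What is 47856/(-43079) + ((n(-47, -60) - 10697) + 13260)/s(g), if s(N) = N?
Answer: 106917473/818501 ≈ 130.63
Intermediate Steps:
47856/(-43079) + ((n(-47, -60) - 10697) + 13260)/s(g) = 47856/(-43079) + ((-60 - 10697) + 13260)/19 = 47856*(-1/43079) + (-10757 + 13260)*(1/19) = -47856/43079 + 2503*(1/19) = -47856/43079 + 2503/19 = 106917473/818501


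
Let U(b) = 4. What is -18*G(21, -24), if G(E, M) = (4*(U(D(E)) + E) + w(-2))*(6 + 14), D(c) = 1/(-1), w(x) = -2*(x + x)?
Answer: -38880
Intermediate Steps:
w(x) = -4*x
D(c) = -1
G(E, M) = 480 + 80*E (G(E, M) = (4*(4 + E) - 4*(-2))*(6 + 14) = ((16 + 4*E) + 8)*20 = (24 + 4*E)*20 = 480 + 80*E)
-18*G(21, -24) = -18*(480 + 80*21) = -18*(480 + 1680) = -18*2160 = -38880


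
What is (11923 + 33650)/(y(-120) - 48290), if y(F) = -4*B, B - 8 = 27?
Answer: -45573/48430 ≈ -0.94101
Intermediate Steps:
B = 35 (B = 8 + 27 = 35)
y(F) = -140 (y(F) = -4*35 = -140)
(11923 + 33650)/(y(-120) - 48290) = (11923 + 33650)/(-140 - 48290) = 45573/(-48430) = 45573*(-1/48430) = -45573/48430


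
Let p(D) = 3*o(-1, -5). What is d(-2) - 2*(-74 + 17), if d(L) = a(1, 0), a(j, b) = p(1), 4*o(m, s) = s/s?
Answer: 459/4 ≈ 114.75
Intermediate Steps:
o(m, s) = ¼ (o(m, s) = (s/s)/4 = (¼)*1 = ¼)
p(D) = ¾ (p(D) = 3*(¼) = ¾)
a(j, b) = ¾
d(L) = ¾
d(-2) - 2*(-74 + 17) = ¾ - 2*(-74 + 17) = ¾ - 2*(-57) = ¾ + 114 = 459/4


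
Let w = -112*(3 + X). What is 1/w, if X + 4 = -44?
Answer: 1/5040 ≈ 0.00019841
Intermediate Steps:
X = -48 (X = -4 - 44 = -48)
w = 5040 (w = -112*(3 - 48) = -112*(-45) = 5040)
1/w = 1/5040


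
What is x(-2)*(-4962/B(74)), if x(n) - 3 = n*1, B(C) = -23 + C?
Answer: -1654/17 ≈ -97.294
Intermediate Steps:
x(n) = 3 + n (x(n) = 3 + n*1 = 3 + n)
x(-2)*(-4962/B(74)) = (3 - 2)*(-4962/(-23 + 74)) = 1*(-4962/51) = 1*(-4962*1/51) = 1*(-1654/17) = -1654/17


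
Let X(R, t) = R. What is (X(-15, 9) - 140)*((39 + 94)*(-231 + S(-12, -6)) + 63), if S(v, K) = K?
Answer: 4875990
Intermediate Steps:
(X(-15, 9) - 140)*((39 + 94)*(-231 + S(-12, -6)) + 63) = (-15 - 140)*((39 + 94)*(-231 - 6) + 63) = -155*(133*(-237) + 63) = -155*(-31521 + 63) = -155*(-31458) = 4875990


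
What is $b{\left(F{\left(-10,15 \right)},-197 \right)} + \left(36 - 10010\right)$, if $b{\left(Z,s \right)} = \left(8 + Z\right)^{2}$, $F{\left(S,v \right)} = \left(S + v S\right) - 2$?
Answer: $13742$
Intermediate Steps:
$F{\left(S,v \right)} = -2 + S + S v$ ($F{\left(S,v \right)} = \left(S + S v\right) - 2 = -2 + S + S v$)
$b{\left(F{\left(-10,15 \right)},-197 \right)} + \left(36 - 10010\right) = \left(8 - 162\right)^{2} + \left(36 - 10010\right) = \left(8 - 162\right)^{2} - 9974 = \left(-154\right)^{2} - 9974 = 23716 - 9974 = 13742$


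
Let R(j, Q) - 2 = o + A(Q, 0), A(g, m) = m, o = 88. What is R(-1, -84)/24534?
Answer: 5/1363 ≈ 0.0036684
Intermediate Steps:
R(j, Q) = 90 (R(j, Q) = 2 + (88 + 0) = 2 + 88 = 90)
R(-1, -84)/24534 = 90/24534 = 90*(1/24534) = 5/1363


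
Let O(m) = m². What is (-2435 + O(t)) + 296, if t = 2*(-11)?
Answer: -1655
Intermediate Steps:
t = -22
(-2435 + O(t)) + 296 = (-2435 + (-22)²) + 296 = (-2435 + 484) + 296 = -1951 + 296 = -1655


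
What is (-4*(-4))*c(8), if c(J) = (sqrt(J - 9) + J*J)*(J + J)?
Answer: 16384 + 256*I ≈ 16384.0 + 256.0*I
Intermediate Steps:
c(J) = 2*J*(J**2 + sqrt(-9 + J)) (c(J) = (sqrt(-9 + J) + J**2)*(2*J) = (J**2 + sqrt(-9 + J))*(2*J) = 2*J*(J**2 + sqrt(-9 + J)))
(-4*(-4))*c(8) = (-4*(-4))*(2*8*(8**2 + sqrt(-9 + 8))) = 16*(2*8*(64 + sqrt(-1))) = 16*(2*8*(64 + I)) = 16*(1024 + 16*I) = 16384 + 256*I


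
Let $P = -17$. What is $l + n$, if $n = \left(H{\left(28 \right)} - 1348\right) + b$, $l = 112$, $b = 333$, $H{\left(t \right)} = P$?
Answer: $-920$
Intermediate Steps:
$H{\left(t \right)} = -17$
$n = -1032$ ($n = \left(-17 - 1348\right) + 333 = -1365 + 333 = -1032$)
$l + n = 112 - 1032 = -920$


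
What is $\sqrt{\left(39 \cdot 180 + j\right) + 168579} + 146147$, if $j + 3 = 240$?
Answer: $146147 + 2 \sqrt{43959} \approx 1.4657 \cdot 10^{5}$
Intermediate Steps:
$j = 237$ ($j = -3 + 240 = 237$)
$\sqrt{\left(39 \cdot 180 + j\right) + 168579} + 146147 = \sqrt{\left(39 \cdot 180 + 237\right) + 168579} + 146147 = \sqrt{\left(7020 + 237\right) + 168579} + 146147 = \sqrt{7257 + 168579} + 146147 = \sqrt{175836} + 146147 = 2 \sqrt{43959} + 146147 = 146147 + 2 \sqrt{43959}$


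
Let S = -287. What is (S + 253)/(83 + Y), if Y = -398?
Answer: 34/315 ≈ 0.10794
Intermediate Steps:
(S + 253)/(83 + Y) = (-287 + 253)/(83 - 398) = -34/(-315) = -34*(-1/315) = 34/315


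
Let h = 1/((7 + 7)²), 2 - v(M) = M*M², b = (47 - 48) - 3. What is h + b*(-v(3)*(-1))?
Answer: 19601/196 ≈ 100.01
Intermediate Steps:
b = -4 (b = -1 - 3 = -4)
v(M) = 2 - M³ (v(M) = 2 - M*M² = 2 - M³)
h = 1/196 (h = 1/(14²) = 1/196 ≈ 0.0051020)
h + b*(-v(3)*(-1)) = 1/196 - 4*(-(2 - 1*3³))*(-1) = 1/196 - 4*(-(2 - 1*27))*(-1) = 1/196 - 4*(-(2 - 27))*(-1) = 1/196 - 4*(-1*(-25))*(-1) = 1/196 - 100*(-1) = 1/196 - 4*(-25) = 1/196 + 100 = 19601/196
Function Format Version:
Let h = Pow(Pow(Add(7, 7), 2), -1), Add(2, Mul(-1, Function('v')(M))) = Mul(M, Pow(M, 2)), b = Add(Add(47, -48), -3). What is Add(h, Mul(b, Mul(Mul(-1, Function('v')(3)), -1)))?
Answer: Rational(19601, 196) ≈ 100.01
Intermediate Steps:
b = -4 (b = Add(-1, -3) = -4)
Function('v')(M) = Add(2, Mul(-1, Pow(M, 3))) (Function('v')(M) = Add(2, Mul(-1, Mul(M, Pow(M, 2)))) = Add(2, Mul(-1, Pow(M, 3))))
h = Rational(1, 196) (h = Pow(Pow(14, 2), -1) = Pow(196, -1) = Rational(1, 196) ≈ 0.0051020)
Add(h, Mul(b, Mul(Mul(-1, Function('v')(3)), -1))) = Add(Rational(1, 196), Mul(-4, Mul(Mul(-1, Add(2, Mul(-1, Pow(3, 3)))), -1))) = Add(Rational(1, 196), Mul(-4, Mul(Mul(-1, Add(2, Mul(-1, 27))), -1))) = Add(Rational(1, 196), Mul(-4, Mul(Mul(-1, Add(2, -27)), -1))) = Add(Rational(1, 196), Mul(-4, Mul(Mul(-1, -25), -1))) = Add(Rational(1, 196), Mul(-4, Mul(25, -1))) = Add(Rational(1, 196), Mul(-4, -25)) = Add(Rational(1, 196), 100) = Rational(19601, 196)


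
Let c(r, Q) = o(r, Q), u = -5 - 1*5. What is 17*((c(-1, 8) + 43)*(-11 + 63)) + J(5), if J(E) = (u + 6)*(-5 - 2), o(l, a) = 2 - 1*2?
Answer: 38040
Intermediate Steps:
o(l, a) = 0 (o(l, a) = 2 - 2 = 0)
u = -10 (u = -5 - 5 = -10)
c(r, Q) = 0
J(E) = 28 (J(E) = (-10 + 6)*(-5 - 2) = -4*(-7) = 28)
17*((c(-1, 8) + 43)*(-11 + 63)) + J(5) = 17*((0 + 43)*(-11 + 63)) + 28 = 17*(43*52) + 28 = 17*2236 + 28 = 38012 + 28 = 38040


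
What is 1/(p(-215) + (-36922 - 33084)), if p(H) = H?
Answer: -1/70221 ≈ -1.4241e-5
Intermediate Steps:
1/(p(-215) + (-36922 - 33084)) = 1/(-215 + (-36922 - 33084)) = 1/(-215 - 70006) = 1/(-70221) = -1/70221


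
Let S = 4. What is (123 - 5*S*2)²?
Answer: 6889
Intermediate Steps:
(123 - 5*S*2)² = (123 - 5*4*2)² = (123 - 20*2)² = (123 - 40)² = 83² = 6889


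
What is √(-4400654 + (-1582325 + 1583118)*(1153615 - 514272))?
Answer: √502598345 ≈ 22419.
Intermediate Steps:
√(-4400654 + (-1582325 + 1583118)*(1153615 - 514272)) = √(-4400654 + 793*639343) = √(-4400654 + 506998999) = √502598345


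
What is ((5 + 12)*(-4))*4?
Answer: -272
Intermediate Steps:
((5 + 12)*(-4))*4 = (17*(-4))*4 = -68*4 = -272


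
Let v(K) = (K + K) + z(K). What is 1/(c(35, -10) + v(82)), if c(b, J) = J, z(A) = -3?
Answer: 1/151 ≈ 0.0066225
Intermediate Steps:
v(K) = -3 + 2*K (v(K) = (K + K) - 3 = 2*K - 3 = -3 + 2*K)
1/(c(35, -10) + v(82)) = 1/(-10 + (-3 + 2*82)) = 1/(-10 + (-3 + 164)) = 1/(-10 + 161) = 1/151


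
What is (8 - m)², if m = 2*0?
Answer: 64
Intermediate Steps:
m = 0
(8 - m)² = (8 - 1*0)² = (8 + 0)² = 8² = 64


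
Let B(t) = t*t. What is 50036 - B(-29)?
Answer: 49195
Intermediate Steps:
B(t) = t²
50036 - B(-29) = 50036 - 1*(-29)² = 50036 - 1*841 = 50036 - 841 = 49195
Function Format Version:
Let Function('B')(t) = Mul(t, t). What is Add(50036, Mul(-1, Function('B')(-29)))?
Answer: 49195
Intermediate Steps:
Function('B')(t) = Pow(t, 2)
Add(50036, Mul(-1, Function('B')(-29))) = Add(50036, Mul(-1, Pow(-29, 2))) = Add(50036, Mul(-1, 841)) = Add(50036, -841) = 49195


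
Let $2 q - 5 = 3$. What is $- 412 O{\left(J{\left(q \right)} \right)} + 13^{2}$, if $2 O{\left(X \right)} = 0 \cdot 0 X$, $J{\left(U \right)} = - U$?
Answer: $169$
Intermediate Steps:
$q = 4$ ($q = \frac{5}{2} + \frac{1}{2} \cdot 3 = \frac{5}{2} + \frac{3}{2} = 4$)
$O{\left(X \right)} = 0$ ($O{\left(X \right)} = \frac{0 \cdot 0 X}{2} = \frac{0 X}{2} = \frac{1}{2} \cdot 0 = 0$)
$- 412 O{\left(J{\left(q \right)} \right)} + 13^{2} = \left(-412\right) 0 + 13^{2} = 0 + 169 = 169$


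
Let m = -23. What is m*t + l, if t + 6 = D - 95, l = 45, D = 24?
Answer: 1816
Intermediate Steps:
t = -77 (t = -6 + (24 - 95) = -6 - 71 = -77)
m*t + l = -23*(-77) + 45 = 1771 + 45 = 1816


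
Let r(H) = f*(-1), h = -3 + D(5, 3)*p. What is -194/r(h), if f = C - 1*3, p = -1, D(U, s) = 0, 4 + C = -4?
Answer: -194/11 ≈ -17.636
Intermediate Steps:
C = -8 (C = -4 - 4 = -8)
h = -3 (h = -3 + 0*(-1) = -3 + 0 = -3)
f = -11 (f = -8 - 1*3 = -8 - 3 = -11)
r(H) = 11 (r(H) = -11*(-1) = 11)
-194/r(h) = -194/11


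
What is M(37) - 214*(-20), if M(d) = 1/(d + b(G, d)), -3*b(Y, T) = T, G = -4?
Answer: 316723/74 ≈ 4280.0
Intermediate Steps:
b(Y, T) = -T/3
M(d) = 3/(2*d) (M(d) = 1/(d - d/3) = 1/(2*d/3) = 3/(2*d))
M(37) - 214*(-20) = (3/2)/37 - 214*(-20) = (3/2)*(1/37) + 4280 = 3/74 + 4280 = 316723/74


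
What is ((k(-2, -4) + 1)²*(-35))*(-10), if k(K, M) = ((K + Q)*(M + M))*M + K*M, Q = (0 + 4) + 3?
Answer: 9996350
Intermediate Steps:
Q = 7 (Q = 4 + 3 = 7)
k(K, M) = K*M + 2*M²*(7 + K) (k(K, M) = ((K + 7)*(M + M))*M + K*M = ((7 + K)*(2*M))*M + K*M = (2*M*(7 + K))*M + K*M = 2*M²*(7 + K) + K*M = K*M + 2*M²*(7 + K))
((k(-2, -4) + 1)²*(-35))*(-10) = ((-4*(-2 + 14*(-4) + 2*(-2)*(-4)) + 1)²*(-35))*(-10) = ((-4*(-2 - 56 + 16) + 1)²*(-35))*(-10) = ((-4*(-42) + 1)²*(-35))*(-10) = ((168 + 1)²*(-35))*(-10) = (169²*(-35))*(-10) = (28561*(-35))*(-10) = -999635*(-10) = 9996350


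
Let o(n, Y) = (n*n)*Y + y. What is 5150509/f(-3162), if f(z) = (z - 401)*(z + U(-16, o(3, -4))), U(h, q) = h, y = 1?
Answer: 735787/1617602 ≈ 0.45486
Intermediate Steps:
o(n, Y) = 1 + Y*n² (o(n, Y) = (n*n)*Y + 1 = n²*Y + 1 = Y*n² + 1 = 1 + Y*n²)
f(z) = (-401 + z)*(-16 + z) (f(z) = (z - 401)*(z - 16) = (-401 + z)*(-16 + z))
5150509/f(-3162) = 5150509/(6416 + (-3162)² - 417*(-3162)) = 5150509/(6416 + 9998244 + 1318554) = 5150509/11323214 = 5150509*(1/11323214) = 735787/1617602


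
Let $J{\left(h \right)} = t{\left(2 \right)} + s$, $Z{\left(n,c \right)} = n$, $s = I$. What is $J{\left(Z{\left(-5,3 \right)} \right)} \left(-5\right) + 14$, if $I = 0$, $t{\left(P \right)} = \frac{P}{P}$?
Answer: $9$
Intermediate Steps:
$t{\left(P \right)} = 1$
$s = 0$
$J{\left(h \right)} = 1$ ($J{\left(h \right)} = 1 + 0 = 1$)
$J{\left(Z{\left(-5,3 \right)} \right)} \left(-5\right) + 14 = 1 \left(-5\right) + 14 = -5 + 14 = 9$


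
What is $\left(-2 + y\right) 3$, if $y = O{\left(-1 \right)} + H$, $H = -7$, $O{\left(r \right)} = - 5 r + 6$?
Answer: $6$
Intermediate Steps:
$O{\left(r \right)} = 6 - 5 r$
$y = 4$ ($y = \left(6 - -5\right) - 7 = \left(6 + 5\right) - 7 = 11 - 7 = 4$)
$\left(-2 + y\right) 3 = \left(-2 + 4\right) 3 = 2 \cdot 3 = 6$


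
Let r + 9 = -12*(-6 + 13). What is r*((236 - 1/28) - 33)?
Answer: -528519/28 ≈ -18876.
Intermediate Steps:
r = -93 (r = -9 - 12*(-6 + 13) = -9 - 12*7 = -9 - 84 = -93)
r*((236 - 1/28) - 33) = -93*((236 - 1/28) - 33) = -93*(6607/28 - 33) = -93*5683/28 = -528519/28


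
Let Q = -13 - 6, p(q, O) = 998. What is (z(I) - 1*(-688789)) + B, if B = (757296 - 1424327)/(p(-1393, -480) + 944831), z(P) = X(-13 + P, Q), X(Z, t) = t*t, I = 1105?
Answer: 651817388319/945829 ≈ 6.8915e+5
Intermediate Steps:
Q = -19
X(Z, t) = t²
z(P) = 361 (z(P) = (-19)² = 361)
B = -667031/945829 (B = (757296 - 1424327)/(998 + 944831) = -667031/945829 ≈ -0.70523)
(z(I) - 1*(-688789)) + B = (361 - 1*(-688789)) - 667031/945829 = (361 + 688789) - 667031/945829 = 689150 - 667031/945829 = 651817388319/945829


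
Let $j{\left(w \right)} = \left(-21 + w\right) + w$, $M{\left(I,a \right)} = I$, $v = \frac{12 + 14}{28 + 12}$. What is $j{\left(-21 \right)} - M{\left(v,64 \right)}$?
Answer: $- \frac{1273}{20} \approx -63.65$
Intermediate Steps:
$v = \frac{13}{20}$ ($v = \frac{26}{40} = 26 \cdot \frac{1}{40} = \frac{13}{20} \approx 0.65$)
$j{\left(w \right)} = -21 + 2 w$
$j{\left(-21 \right)} - M{\left(v,64 \right)} = \left(-21 + 2 \left(-21\right)\right) - \frac{13}{20} = \left(-21 - 42\right) - \frac{13}{20} = -63 - \frac{13}{20} = - \frac{1273}{20}$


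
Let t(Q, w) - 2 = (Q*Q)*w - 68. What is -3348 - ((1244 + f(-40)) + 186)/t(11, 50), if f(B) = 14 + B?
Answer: -5008959/1496 ≈ -3348.2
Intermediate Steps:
t(Q, w) = -66 + w*Q² (t(Q, w) = 2 + ((Q*Q)*w - 68) = 2 + (Q²*w - 68) = 2 + (w*Q² - 68) = 2 + (-68 + w*Q²) = -66 + w*Q²)
-3348 - ((1244 + f(-40)) + 186)/t(11, 50) = -3348 - ((1244 + (14 - 40)) + 186)/(-66 + 50*11²) = -3348 - ((1244 - 26) + 186)/(-66 + 50*121) = -3348 - (1218 + 186)/(-66 + 6050) = -3348 - 1404/5984 = -3348 - 1*351/1496 = -3348 - 351/1496 = -5008959/1496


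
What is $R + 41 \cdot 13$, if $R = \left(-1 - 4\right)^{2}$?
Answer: $558$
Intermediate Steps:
$R = 25$ ($R = \left(-5\right)^{2} = 25$)
$R + 41 \cdot 13 = 25 + 41 \cdot 13 = 25 + 533 = 558$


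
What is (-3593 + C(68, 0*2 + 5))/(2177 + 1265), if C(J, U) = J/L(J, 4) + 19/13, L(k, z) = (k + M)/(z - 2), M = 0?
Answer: -23332/22373 ≈ -1.0429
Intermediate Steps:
L(k, z) = k/(-2 + z) (L(k, z) = (k + 0)/(z - 2) = k/(-2 + z))
C(J, U) = 45/13 (C(J, U) = J/((J/(-2 + 4))) + 19/13 = J/((J/2)) + 19*(1/13) = J/((J*(½))) + 19/13 = J/((J/2)) + 19/13 = J*(2/J) + 19/13 = 2 + 19/13 = 45/13)
(-3593 + C(68, 0*2 + 5))/(2177 + 1265) = (-3593 + 45/13)/(2177 + 1265) = -46664/13/3442 = -46664/13*1/3442 = -23332/22373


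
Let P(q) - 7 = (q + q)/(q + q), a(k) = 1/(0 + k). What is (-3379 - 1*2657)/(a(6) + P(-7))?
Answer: -36216/49 ≈ -739.10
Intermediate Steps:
a(k) = 1/k
P(q) = 8 (P(q) = 7 + (q + q)/(q + q) = 7 + (2*q)/((2*q)) = 7 + (2*q)*(1/(2*q)) = 7 + 1 = 8)
(-3379 - 1*2657)/(a(6) + P(-7)) = (-3379 - 1*2657)/(1/6 + 8) = (-3379 - 2657)/(⅙ + 8) = -6036/(49/6) = (6/49)*(-6036) = -36216/49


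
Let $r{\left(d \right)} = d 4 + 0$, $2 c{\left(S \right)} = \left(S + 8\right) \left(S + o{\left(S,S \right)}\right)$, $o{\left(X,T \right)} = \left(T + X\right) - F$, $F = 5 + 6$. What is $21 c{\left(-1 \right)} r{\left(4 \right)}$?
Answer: $-16464$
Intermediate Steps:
$F = 11$
$o{\left(X,T \right)} = -11 + T + X$ ($o{\left(X,T \right)} = \left(T + X\right) - 11 = -11 + T + X$)
$c{\left(S \right)} = \frac{\left(-11 + 3 S\right) \left(8 + S\right)}{2}$ ($c{\left(S \right)} = \frac{\left(S + 8\right) \left(S + \left(-11 + S + S\right)\right)}{2} = \frac{\left(8 + S\right) \left(S + \left(-11 + 2 S\right)\right)}{2} = \frac{\left(8 + S\right) \left(-11 + 3 S\right)}{2} = \frac{\left(-11 + 3 S\right) \left(8 + S\right)}{2}$)
$r{\left(d \right)} = 4 d$ ($r{\left(d \right)} = 4 d + 0 = 4 d$)
$21 c{\left(-1 \right)} r{\left(4 \right)} = 21 \left(-44 + \frac{3 \left(-1\right)^{2}}{2} + \frac{13}{2} \left(-1\right)\right) 4 \cdot 4 = 21 \left(-44 + \frac{3}{2} \cdot 1 - \frac{13}{2}\right) 16 = 21 \left(-44 + \frac{3}{2} - \frac{13}{2}\right) 16 = 21 \left(-49\right) 16 = \left(-1029\right) 16 = -16464$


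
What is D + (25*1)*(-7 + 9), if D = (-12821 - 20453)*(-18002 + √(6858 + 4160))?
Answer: 598998598 - 33274*√11018 ≈ 5.9551e+8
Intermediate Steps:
D = 598998548 - 33274*√11018 (D = -33274*(-18002 + √11018) = 598998548 - 33274*√11018 ≈ 5.9551e+8)
D + (25*1)*(-7 + 9) = (598998548 - 33274*√11018) + (25*1)*(-7 + 9) = (598998548 - 33274*√11018) + 25*2 = (598998548 - 33274*√11018) + 50 = 598998598 - 33274*√11018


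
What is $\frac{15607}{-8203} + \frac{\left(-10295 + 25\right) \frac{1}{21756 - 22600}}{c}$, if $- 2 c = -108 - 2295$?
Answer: $- \frac{7871141626}{4159191699} \approx -1.8925$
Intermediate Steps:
$c = \frac{2403}{2}$ ($c = - \frac{-108 - 2295}{2} = \left(- \frac{1}{2}\right) \left(-2403\right) = \frac{2403}{2} \approx 1201.5$)
$\frac{15607}{-8203} + \frac{\left(-10295 + 25\right) \frac{1}{21756 - 22600}}{c} = \frac{15607}{-8203} + \frac{\left(-10295 + 25\right) \frac{1}{21756 - 22600}}{\frac{2403}{2}} = 15607 \left(- \frac{1}{8203}\right) + - \frac{10270}{-844} \cdot \frac{2}{2403} = - \frac{15607}{8203} + \left(-10270\right) \left(- \frac{1}{844}\right) \frac{2}{2403} = - \frac{15607}{8203} + \frac{5135}{422} \cdot \frac{2}{2403} = - \frac{15607}{8203} + \frac{5135}{507033} = - \frac{7871141626}{4159191699}$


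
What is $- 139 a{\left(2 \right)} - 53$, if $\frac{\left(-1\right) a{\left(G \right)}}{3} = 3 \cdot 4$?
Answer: $4951$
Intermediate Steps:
$a{\left(G \right)} = -36$ ($a{\left(G \right)} = - 3 \cdot 3 \cdot 4 = \left(-3\right) 12 = -36$)
$- 139 a{\left(2 \right)} - 53 = \left(-139\right) \left(-36\right) - 53 = 5004 - 53 = 4951$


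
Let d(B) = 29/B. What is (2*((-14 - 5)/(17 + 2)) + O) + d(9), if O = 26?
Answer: 245/9 ≈ 27.222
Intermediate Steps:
(2*((-14 - 5)/(17 + 2)) + O) + d(9) = (2*((-14 - 5)/(17 + 2)) + 26) + 29/9 = (2*(-19/19) + 26) + 29*(⅑) = (2*(-19*1/19) + 26) + 29/9 = (2*(-1) + 26) + 29/9 = (-2 + 26) + 29/9 = 24 + 29/9 = 245/9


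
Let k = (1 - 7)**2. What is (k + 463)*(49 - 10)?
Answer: 19461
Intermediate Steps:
k = 36 (k = (-6)**2 = 36)
(k + 463)*(49 - 10) = (36 + 463)*(49 - 10) = 499*39 = 19461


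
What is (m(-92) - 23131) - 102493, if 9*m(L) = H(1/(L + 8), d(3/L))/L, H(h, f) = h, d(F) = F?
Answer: -8737400447/69552 ≈ -1.2562e+5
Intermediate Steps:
m(L) = 1/(9*L*(8 + L)) (m(L) = (1/((L + 8)*L))/9 = (1/((8 + L)*L))/9 = (1/(L*(8 + L)))/9 = 1/(9*L*(8 + L)))
(m(-92) - 23131) - 102493 = ((⅑)/(-92*(8 - 92)) - 23131) - 102493 = ((⅑)*(-1/92)/(-84) - 23131) - 102493 = ((⅑)*(-1/92)*(-1/84) - 23131) - 102493 = (1/69552 - 23131) - 102493 = -1608807311/69552 - 102493 = -8737400447/69552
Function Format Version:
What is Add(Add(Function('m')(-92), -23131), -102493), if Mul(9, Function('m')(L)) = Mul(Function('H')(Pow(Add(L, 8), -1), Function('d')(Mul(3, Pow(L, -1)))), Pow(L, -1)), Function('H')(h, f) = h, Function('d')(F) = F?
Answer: Rational(-8737400447, 69552) ≈ -1.2562e+5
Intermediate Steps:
Function('m')(L) = Mul(Rational(1, 9), Pow(L, -1), Pow(Add(8, L), -1)) (Function('m')(L) = Mul(Rational(1, 9), Mul(Pow(Add(L, 8), -1), Pow(L, -1))) = Mul(Rational(1, 9), Mul(Pow(Add(8, L), -1), Pow(L, -1))) = Mul(Rational(1, 9), Mul(Pow(L, -1), Pow(Add(8, L), -1))) = Mul(Rational(1, 9), Pow(L, -1), Pow(Add(8, L), -1)))
Add(Add(Function('m')(-92), -23131), -102493) = Add(Add(Mul(Rational(1, 9), Pow(-92, -1), Pow(Add(8, -92), -1)), -23131), -102493) = Add(Add(Mul(Rational(1, 9), Rational(-1, 92), Pow(-84, -1)), -23131), -102493) = Add(Add(Mul(Rational(1, 9), Rational(-1, 92), Rational(-1, 84)), -23131), -102493) = Add(Add(Rational(1, 69552), -23131), -102493) = Add(Rational(-1608807311, 69552), -102493) = Rational(-8737400447, 69552)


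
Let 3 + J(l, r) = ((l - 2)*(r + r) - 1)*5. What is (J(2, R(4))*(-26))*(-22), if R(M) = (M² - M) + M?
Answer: -4576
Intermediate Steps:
R(M) = M²
J(l, r) = -8 + 10*r*(-2 + l) (J(l, r) = -3 + ((l - 2)*(r + r) - 1)*5 = -3 + ((-2 + l)*(2*r) - 1)*5 = -3 + (2*r*(-2 + l) - 1)*5 = -3 + (-1 + 2*r*(-2 + l))*5 = -3 + (-5 + 10*r*(-2 + l)) = -8 + 10*r*(-2 + l))
(J(2, R(4))*(-26))*(-22) = ((-8 - 20*4² + 10*2*4²)*(-26))*(-22) = ((-8 - 20*16 + 10*2*16)*(-26))*(-22) = ((-8 - 320 + 320)*(-26))*(-22) = -8*(-26)*(-22) = 208*(-22) = -4576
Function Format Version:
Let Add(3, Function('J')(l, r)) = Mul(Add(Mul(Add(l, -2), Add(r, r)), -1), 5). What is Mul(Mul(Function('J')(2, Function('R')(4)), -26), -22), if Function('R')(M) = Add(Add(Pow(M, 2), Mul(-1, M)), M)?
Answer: -4576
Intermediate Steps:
Function('R')(M) = Pow(M, 2)
Function('J')(l, r) = Add(-8, Mul(10, r, Add(-2, l))) (Function('J')(l, r) = Add(-3, Mul(Add(Mul(Add(l, -2), Add(r, r)), -1), 5)) = Add(-3, Mul(Add(Mul(Add(-2, l), Mul(2, r)), -1), 5)) = Add(-3, Mul(Add(Mul(2, r, Add(-2, l)), -1), 5)) = Add(-3, Mul(Add(-1, Mul(2, r, Add(-2, l))), 5)) = Add(-3, Add(-5, Mul(10, r, Add(-2, l)))) = Add(-8, Mul(10, r, Add(-2, l))))
Mul(Mul(Function('J')(2, Function('R')(4)), -26), -22) = Mul(Mul(Add(-8, Mul(-20, Pow(4, 2)), Mul(10, 2, Pow(4, 2))), -26), -22) = Mul(Mul(Add(-8, Mul(-20, 16), Mul(10, 2, 16)), -26), -22) = Mul(Mul(Add(-8, -320, 320), -26), -22) = Mul(Mul(-8, -26), -22) = Mul(208, -22) = -4576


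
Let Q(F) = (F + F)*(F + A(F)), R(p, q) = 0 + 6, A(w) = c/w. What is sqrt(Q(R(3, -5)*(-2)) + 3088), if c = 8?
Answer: 8*sqrt(53) ≈ 58.241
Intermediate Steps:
A(w) = 8/w
R(p, q) = 6
Q(F) = 2*F*(F + 8/F) (Q(F) = (F + F)*(F + 8/F) = (2*F)*(F + 8/F) = 2*F*(F + 8/F))
sqrt(Q(R(3, -5)*(-2)) + 3088) = sqrt((16 + 2*(6*(-2))**2) + 3088) = sqrt((16 + 2*(-12)**2) + 3088) = sqrt((16 + 2*144) + 3088) = sqrt((16 + 288) + 3088) = sqrt(304 + 3088) = sqrt(3392) = 8*sqrt(53)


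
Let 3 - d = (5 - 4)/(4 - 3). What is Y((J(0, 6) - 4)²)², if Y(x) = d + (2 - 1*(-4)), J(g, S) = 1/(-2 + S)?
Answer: 64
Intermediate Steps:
d = 2 (d = 3 - (5 - 4)/(4 - 3) = 3 - 1/1 = 3 - 1 = 2)
Y(x) = 8 (Y(x) = 2 + (2 - 1*(-4)) = 2 + (2 + 4) = 2 + 6 = 8)
Y((J(0, 6) - 4)²)² = 8² = 64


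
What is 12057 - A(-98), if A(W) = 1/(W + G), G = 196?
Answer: 1181585/98 ≈ 12057.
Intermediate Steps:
A(W) = 1/(196 + W) (A(W) = 1/(W + 196) = 1/(196 + W))
12057 - A(-98) = 12057 - 1/(196 - 98) = 12057 - 1/98 = 1181585/98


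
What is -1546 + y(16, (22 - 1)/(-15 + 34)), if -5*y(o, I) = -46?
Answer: -7684/5 ≈ -1536.8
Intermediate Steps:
y(o, I) = 46/5 (y(o, I) = -⅕*(-46) = 46/5)
-1546 + y(16, (22 - 1)/(-15 + 34)) = -1546 + 46/5 = -7684/5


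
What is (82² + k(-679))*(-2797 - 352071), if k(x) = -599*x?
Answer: -146718400260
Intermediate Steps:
(82² + k(-679))*(-2797 - 352071) = (82² - 599*(-679))*(-2797 - 352071) = (6724 + 406721)*(-354868) = 413445*(-354868) = -146718400260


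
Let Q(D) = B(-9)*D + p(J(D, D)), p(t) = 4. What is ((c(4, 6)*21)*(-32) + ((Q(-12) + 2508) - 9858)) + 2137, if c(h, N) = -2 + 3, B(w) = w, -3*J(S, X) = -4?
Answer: -5773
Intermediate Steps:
J(S, X) = 4/3 (J(S, X) = -⅓*(-4) = 4/3)
Q(D) = 4 - 9*D (Q(D) = -9*D + 4 = 4 - 9*D)
c(h, N) = 1
((c(4, 6)*21)*(-32) + ((Q(-12) + 2508) - 9858)) + 2137 = ((1*21)*(-32) + (((4 - 9*(-12)) + 2508) - 9858)) + 2137 = (21*(-32) + (((4 + 108) + 2508) - 9858)) + 2137 = (-672 + ((112 + 2508) - 9858)) + 2137 = (-672 + (2620 - 9858)) + 2137 = (-672 - 7238) + 2137 = -7910 + 2137 = -5773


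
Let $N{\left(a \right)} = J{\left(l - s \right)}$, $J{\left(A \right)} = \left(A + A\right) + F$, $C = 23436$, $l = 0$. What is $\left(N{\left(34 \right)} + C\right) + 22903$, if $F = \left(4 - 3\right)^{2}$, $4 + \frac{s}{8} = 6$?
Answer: $46308$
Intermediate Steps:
$s = 16$ ($s = -32 + 8 \cdot 6 = -32 + 48 = 16$)
$F = 1$ ($F = 1^{2} = 1$)
$J{\left(A \right)} = 1 + 2 A$ ($J{\left(A \right)} = \left(A + A\right) + 1 = 2 A + 1 = 1 + 2 A$)
$N{\left(a \right)} = -31$ ($N{\left(a \right)} = 1 + 2 \left(0 - 16\right) = 1 + 2 \left(-16\right) = 1 - 32 = -31$)
$\left(N{\left(34 \right)} + C\right) + 22903 = \left(-31 + 23436\right) + 22903 = 23405 + 22903 = 46308$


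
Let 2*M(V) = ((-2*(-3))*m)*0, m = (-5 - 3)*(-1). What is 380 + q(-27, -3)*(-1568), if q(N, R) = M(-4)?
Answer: 380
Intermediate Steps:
m = 8 (m = -8*(-1) = 8)
M(V) = 0 (M(V) = ((-2*(-3)*8)*0)/2 = ((6*8)*0)/2 = (48*0)/2 = (½)*0 = 0)
q(N, R) = 0
380 + q(-27, -3)*(-1568) = 380 + 0*(-1568) = 380 + 0 = 380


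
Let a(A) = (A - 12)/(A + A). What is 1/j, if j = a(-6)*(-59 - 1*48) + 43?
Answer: -2/235 ≈ -0.0085106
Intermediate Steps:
a(A) = (-12 + A)/(2*A) (a(A) = (-12 + A)/((2*A)) = (-12 + A)*(1/(2*A)) = (-12 + A)/(2*A))
j = -235/2 (j = ((½)*(-12 - 6)/(-6))*(-59 - 1*48) + 43 = ((½)*(-⅙)*(-18))*(-59 - 48) + 43 = (3/2)*(-107) + 43 = -321/2 + 43 = -235/2 ≈ -117.50)
1/j = 1/(-235/2) = -2/235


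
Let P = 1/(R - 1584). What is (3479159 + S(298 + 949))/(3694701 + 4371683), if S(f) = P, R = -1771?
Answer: 2918144611/6765679580 ≈ 0.43132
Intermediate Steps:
P = -1/3355 (P = 1/(-1771 - 1584) = 1/(-3355) = -1/3355 ≈ -0.00029806)
S(f) = -1/3355
(3479159 + S(298 + 949))/(3694701 + 4371683) = (3479159 - 1/3355)/(3694701 + 4371683) = (11672578444/3355)/8066384 = (11672578444/3355)*(1/8066384) = 2918144611/6765679580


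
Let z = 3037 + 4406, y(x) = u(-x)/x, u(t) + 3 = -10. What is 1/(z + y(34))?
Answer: 34/253049 ≈ 0.00013436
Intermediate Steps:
u(t) = -13 (u(t) = -3 - 10 = -13)
y(x) = -13/x
z = 7443
1/(z + y(34)) = 1/(7443 - 13/34) = 1/(253049/34) = 34/253049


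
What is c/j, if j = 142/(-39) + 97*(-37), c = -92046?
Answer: 3589794/140113 ≈ 25.621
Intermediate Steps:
j = -140113/39 (j = 142*(-1/39) - 3589 = -142/39 - 3589 = -140113/39 ≈ -3592.6)
c/j = -92046/(-140113/39) = -92046*(-39/140113) = 3589794/140113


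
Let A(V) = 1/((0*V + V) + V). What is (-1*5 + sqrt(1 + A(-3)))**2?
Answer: (30 - sqrt(30))**2/36 ≈ 16.705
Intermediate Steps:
A(V) = 1/(2*V) (A(V) = 1/((0 + V) + V) = 1/(V + V) = 1/(2*V))
(-1*5 + sqrt(1 + A(-3)))**2 = (-1*5 + sqrt(1 + (1/2)/(-3)))**2 = (-5 + sqrt(1 + (1/2)*(-1/3)))**2 = (-5 + sqrt(1 - 1/6))**2 = (-5 + sqrt(5/6))**2 = (-5 + sqrt(30)/6)**2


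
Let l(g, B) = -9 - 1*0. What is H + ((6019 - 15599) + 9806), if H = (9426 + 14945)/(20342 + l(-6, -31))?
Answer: 4619629/20333 ≈ 227.20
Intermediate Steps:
l(g, B) = -9 (l(g, B) = -9 + 0 = -9)
H = 24371/20333 (H = (9426 + 14945)/(20342 - 9) = 24371/20333 ≈ 1.1986)
H + ((6019 - 15599) + 9806) = 24371/20333 + ((6019 - 15599) + 9806) = 24371/20333 + (-9580 + 9806) = 24371/20333 + 226 = 4619629/20333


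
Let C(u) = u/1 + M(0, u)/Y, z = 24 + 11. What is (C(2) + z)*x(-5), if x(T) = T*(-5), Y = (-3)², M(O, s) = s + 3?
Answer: 8450/9 ≈ 938.89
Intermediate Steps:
M(O, s) = 3 + s
Y = 9
x(T) = -5*T
z = 35
C(u) = ⅓ + 10*u/9 (C(u) = u/1 + (3 + u)/9 = u*1 + (3 + u)*(⅑) = u + (⅓ + u/9) = ⅓ + 10*u/9)
(C(2) + z)*x(-5) = ((⅓ + (10/9)*2) + 35)*(-5*(-5)) = ((⅓ + 20/9) + 35)*25 = (23/9 + 35)*25 = (338/9)*25 = 8450/9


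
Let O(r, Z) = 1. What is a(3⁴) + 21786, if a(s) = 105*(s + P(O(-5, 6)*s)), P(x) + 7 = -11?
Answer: 28401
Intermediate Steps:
P(x) = -18 (P(x) = -7 - 11 = -18)
a(s) = -1890 + 105*s (a(s) = 105*(s - 18) = 105*(-18 + s) = -1890 + 105*s)
a(3⁴) + 21786 = (-1890 + 105*3⁴) + 21786 = (-1890 + 105*81) + 21786 = (-1890 + 8505) + 21786 = 6615 + 21786 = 28401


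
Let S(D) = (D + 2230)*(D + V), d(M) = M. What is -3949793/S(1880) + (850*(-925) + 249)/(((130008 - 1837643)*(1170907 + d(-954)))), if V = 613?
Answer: -1578219304201630937/4094091635938619130 ≈ -0.38549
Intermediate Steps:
S(D) = (613 + D)*(2230 + D) (S(D) = (D + 2230)*(D + 613) = (2230 + D)*(613 + D) = (613 + D)*(2230 + D))
-3949793/S(1880) + (850*(-925) + 249)/(((130008 - 1837643)*(1170907 + d(-954)))) = -3949793/(1366990 + 1880² + 2843*1880) + (850*(-925) + 249)/(((130008 - 1837643)*(1170907 - 954))) = -3949793/(1366990 + 3534400 + 5344840) + (-786250 + 249)/((-1707635*1169953)) = -3949793/10246230 - 786001/(-1997852691155) = -3949793*1/10246230 - 786001*(-1/1997852691155) = -3949793/10246230 + 786001/1997852691155 = -1578219304201630937/4094091635938619130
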